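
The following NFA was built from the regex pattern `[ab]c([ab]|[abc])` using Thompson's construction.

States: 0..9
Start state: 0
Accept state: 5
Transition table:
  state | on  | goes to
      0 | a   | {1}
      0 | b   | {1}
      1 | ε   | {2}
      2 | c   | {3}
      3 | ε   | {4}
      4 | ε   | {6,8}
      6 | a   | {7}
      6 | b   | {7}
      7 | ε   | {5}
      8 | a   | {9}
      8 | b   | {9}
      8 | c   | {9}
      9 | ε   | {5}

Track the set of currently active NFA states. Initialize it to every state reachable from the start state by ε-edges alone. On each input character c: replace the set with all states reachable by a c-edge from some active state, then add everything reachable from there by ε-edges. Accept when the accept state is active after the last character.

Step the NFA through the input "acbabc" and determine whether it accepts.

initial (ε-close {0}): {0}
'a' @ 1: {1,2}
'c' @ 2: {3,4,6,8}
'b' @ 3: {5,7,9}  ✓accept
'a' @ 4: {}  — no active states
rest 'bc' ignored (set empty)
end set {} — state 5 not in

Answer: REJECT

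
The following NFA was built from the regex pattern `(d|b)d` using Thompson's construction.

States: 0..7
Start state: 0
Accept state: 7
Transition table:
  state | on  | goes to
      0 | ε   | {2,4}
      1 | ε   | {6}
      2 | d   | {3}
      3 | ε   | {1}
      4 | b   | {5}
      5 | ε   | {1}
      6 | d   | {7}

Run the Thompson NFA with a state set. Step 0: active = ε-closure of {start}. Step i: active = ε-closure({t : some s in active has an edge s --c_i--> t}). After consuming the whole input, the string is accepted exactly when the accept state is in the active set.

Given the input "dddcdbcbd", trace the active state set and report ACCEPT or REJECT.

Answer: REJECT

Derivation:
initial (ε-close {0}): {0,2,4}
'd' @ 1: {1,3,6}
'd' @ 2: {7}  (accept∈set)
'd' @ 3: {}  — no active states
rest 'cdbcbd' ignored (set empty)
final: {}; accept 7 not in set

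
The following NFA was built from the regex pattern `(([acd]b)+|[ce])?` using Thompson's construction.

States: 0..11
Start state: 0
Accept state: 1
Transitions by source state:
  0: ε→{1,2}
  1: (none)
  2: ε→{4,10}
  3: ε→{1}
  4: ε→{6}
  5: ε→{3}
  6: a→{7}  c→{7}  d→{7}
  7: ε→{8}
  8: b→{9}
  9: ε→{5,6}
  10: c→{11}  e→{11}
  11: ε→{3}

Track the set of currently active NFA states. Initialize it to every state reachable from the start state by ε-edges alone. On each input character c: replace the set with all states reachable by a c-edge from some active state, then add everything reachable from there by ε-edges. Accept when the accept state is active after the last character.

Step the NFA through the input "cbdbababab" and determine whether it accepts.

start: ε-closure({0}) = {0,1,2,4,6,10}
'c' @ 1: {1,3,7,8,11}  [accepting]
'b' @ 2: {1,3,5,6,9}  [accepting]
'd' @ 3: {7,8}
'b' @ 4: {1,3,5,6,9}  [accepting]
'a' @ 5: {7,8}
'b' @ 6: {1,3,5,6,9}  [accepting]
'a' @ 7: {7,8}
'b' @ 8: {1,3,5,6,9}  [accepting]
'a' @ 9: {7,8}
'b' @ 10: {1,3,5,6,9}  [accepting]
end set {1,3,5,6,9} — state 1 in

Answer: ACCEPT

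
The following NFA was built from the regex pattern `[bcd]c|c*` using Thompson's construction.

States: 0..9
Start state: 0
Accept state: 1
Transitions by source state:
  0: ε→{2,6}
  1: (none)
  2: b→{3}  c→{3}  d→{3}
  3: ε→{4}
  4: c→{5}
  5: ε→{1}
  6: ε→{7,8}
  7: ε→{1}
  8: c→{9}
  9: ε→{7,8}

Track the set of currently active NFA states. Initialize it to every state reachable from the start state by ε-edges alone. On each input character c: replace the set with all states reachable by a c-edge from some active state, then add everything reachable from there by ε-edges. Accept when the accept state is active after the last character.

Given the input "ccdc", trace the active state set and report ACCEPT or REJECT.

Answer: REJECT

Derivation:
start: ε-closure({0}) = {0,1,2,6,7,8}
'c' @ 1: {1,3,4,7,8,9}  [accepting]
'c' @ 2: {1,5,7,8,9}  [accepting]
'd' @ 3: {}  — dead — no transitions
rest 'c' ignored (set empty)
final: {}; accept 1 not in set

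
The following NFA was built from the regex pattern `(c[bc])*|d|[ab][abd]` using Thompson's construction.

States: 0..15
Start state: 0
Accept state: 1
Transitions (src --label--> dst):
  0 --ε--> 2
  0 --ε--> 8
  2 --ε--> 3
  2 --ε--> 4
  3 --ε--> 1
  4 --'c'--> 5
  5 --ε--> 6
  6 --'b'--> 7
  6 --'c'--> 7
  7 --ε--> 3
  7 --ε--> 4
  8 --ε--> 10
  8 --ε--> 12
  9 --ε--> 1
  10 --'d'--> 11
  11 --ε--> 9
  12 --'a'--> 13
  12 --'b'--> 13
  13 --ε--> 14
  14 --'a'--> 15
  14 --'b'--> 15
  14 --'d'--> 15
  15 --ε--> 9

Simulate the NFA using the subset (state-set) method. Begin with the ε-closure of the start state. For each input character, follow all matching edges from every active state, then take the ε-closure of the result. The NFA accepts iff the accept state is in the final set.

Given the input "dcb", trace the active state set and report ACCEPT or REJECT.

initial (ε-close {0}): {0,1,2,3,4,8,10,12}
'd' @ 1: {1,9,11}  [accepting]
'c' @ 2: {}  — no active states
rest 'b' ignored (set empty)
end set {} — state 1 not in

Answer: REJECT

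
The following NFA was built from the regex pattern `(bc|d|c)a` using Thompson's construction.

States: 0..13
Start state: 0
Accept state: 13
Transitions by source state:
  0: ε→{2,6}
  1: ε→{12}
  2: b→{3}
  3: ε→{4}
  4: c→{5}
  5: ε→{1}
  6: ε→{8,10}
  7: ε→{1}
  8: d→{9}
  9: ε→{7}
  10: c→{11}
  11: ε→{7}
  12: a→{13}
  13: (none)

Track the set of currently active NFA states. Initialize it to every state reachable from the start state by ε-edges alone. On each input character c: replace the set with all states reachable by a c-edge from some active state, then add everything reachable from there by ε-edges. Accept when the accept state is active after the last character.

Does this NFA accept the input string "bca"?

Answer: ACCEPT

Steps:
initial (ε-close {0}): {0,2,6,8,10}
'b' @ 1: {3,4}
'c' @ 2: {1,5,12}
'a' @ 3: {13}  (accept∈set)
after full input: {13}  (accept=13 in)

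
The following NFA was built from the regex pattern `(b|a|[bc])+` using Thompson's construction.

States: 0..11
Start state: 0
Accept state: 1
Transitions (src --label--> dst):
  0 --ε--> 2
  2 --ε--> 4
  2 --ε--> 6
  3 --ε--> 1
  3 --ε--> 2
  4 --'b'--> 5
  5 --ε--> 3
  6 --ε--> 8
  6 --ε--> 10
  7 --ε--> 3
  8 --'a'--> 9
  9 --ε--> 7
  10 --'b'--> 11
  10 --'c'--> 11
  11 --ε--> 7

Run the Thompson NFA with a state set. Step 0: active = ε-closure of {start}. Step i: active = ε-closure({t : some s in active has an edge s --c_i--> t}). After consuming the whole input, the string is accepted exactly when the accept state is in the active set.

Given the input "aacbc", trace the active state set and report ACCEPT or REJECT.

start: ε-closure({0}) = {0,2,4,6,8,10}
'a' @ 1: {1,2,3,4,6,7,8,9,10}  ✓accept
'a' @ 2: {1,2,3,4,6,7,8,9,10}  ✓accept
'c' @ 3: {1,2,3,4,6,7,8,10,11}  ✓accept
'b' @ 4: {1,2,3,4,5,6,7,8,10,11}  ✓accept
'c' @ 5: {1,2,3,4,6,7,8,10,11}  ✓accept
after full input: {1,2,3,4,6,7,8,10,11}  (accept=1 in)

Answer: ACCEPT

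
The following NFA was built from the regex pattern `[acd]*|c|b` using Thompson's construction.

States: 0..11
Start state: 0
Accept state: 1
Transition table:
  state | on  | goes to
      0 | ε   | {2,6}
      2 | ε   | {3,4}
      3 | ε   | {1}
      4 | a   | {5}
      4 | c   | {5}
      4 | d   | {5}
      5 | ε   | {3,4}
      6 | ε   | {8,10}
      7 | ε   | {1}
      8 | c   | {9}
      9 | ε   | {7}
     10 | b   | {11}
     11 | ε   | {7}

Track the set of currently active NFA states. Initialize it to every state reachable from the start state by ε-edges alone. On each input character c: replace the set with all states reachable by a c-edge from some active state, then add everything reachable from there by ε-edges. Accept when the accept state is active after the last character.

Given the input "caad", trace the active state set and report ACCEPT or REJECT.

Answer: ACCEPT

Derivation:
initial (ε-close {0}): {0,1,2,3,4,6,8,10}
'c' @ 1: {1,3,4,5,7,9}  (accept∈set)
'a' @ 2: {1,3,4,5}  (accept∈set)
'a' @ 3: {1,3,4,5}  (accept∈set)
'd' @ 4: {1,3,4,5}  (accept∈set)
after full input: {1,3,4,5}  (accept=1 in)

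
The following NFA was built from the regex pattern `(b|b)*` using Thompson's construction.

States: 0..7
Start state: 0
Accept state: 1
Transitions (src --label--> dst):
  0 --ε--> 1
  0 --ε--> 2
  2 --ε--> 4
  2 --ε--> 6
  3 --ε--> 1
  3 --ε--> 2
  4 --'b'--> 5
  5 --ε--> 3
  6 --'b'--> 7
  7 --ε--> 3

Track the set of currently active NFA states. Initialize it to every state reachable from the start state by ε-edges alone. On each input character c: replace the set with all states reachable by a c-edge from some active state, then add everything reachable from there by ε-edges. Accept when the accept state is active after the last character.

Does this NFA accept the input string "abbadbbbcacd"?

initial (ε-close {0}): {0,1,2,4,6}
'a' @ 1: {}  — state set empty
rest 'bbadbbbcacd' ignored (set empty)
after full input: {}  (accept=1 not in)

Answer: REJECT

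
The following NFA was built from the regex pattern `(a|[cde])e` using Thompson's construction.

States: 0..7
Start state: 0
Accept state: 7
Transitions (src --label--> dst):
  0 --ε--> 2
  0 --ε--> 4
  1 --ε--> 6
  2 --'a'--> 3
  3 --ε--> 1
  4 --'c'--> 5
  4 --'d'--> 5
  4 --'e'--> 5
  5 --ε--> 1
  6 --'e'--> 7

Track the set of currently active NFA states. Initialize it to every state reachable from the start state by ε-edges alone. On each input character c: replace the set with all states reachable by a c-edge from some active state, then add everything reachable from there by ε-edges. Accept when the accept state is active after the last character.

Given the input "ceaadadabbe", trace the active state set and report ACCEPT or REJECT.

Answer: REJECT

Trace:
start: ε-closure({0}) = {0,2,4}
'c' @ 1: {1,5,6}
'e' @ 2: {7}  (accept∈set)
'a' @ 3: {}  — dead — no transitions
rest 'adadabbe' ignored (set empty)
final: {}; accept 7 not in set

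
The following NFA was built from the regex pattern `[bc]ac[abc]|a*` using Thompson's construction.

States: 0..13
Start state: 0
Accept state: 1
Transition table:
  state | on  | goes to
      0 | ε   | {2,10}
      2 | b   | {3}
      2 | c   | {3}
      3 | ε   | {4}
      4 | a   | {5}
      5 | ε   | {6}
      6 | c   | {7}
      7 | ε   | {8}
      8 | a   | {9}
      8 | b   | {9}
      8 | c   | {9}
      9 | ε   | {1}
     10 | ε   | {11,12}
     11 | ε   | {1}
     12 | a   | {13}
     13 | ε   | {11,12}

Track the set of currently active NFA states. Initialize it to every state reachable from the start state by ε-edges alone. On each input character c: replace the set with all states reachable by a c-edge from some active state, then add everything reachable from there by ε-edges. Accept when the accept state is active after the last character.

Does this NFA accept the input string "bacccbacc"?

start: ε-closure({0}) = {0,1,2,10,11,12}
'b' @ 1: {3,4}
'a' @ 2: {5,6}
'c' @ 3: {7,8}
'c' @ 4: {1,9}  (accept∈set)
'c' @ 5: {}  — dead — no transitions
rest 'bacc' ignored (set empty)
after full input: {}  (accept=1 not in)

Answer: REJECT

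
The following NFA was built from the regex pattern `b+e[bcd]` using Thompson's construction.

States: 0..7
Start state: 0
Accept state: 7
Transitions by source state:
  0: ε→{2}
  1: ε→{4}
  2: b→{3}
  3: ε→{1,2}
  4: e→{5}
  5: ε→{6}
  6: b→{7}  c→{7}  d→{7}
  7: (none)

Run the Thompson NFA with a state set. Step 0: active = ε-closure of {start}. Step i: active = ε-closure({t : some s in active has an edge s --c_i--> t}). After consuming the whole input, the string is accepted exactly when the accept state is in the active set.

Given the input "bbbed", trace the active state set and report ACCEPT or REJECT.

initial (ε-close {0}): {0,2}
'b' @ 1: {1,2,3,4}
'b' @ 2: {1,2,3,4}
'b' @ 3: {1,2,3,4}
'e' @ 4: {5,6}
'd' @ 5: {7}  (accept∈set)
after full input: {7}  (accept=7 in)

Answer: ACCEPT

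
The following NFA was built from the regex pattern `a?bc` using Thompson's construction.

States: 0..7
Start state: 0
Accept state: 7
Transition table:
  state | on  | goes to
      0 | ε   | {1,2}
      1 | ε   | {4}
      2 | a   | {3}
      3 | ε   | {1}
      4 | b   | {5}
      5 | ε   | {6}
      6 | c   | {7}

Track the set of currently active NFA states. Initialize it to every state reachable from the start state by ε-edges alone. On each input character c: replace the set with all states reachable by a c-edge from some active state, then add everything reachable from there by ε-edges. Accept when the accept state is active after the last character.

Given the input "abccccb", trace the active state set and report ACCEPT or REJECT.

Answer: REJECT

Steps:
initial (ε-close {0}): {0,1,2,4}
'a' @ 1: {1,3,4}
'b' @ 2: {5,6}
'c' @ 3: {7}  ✓accept
'c' @ 4: {}  — no active states
rest 'ccb' ignored (set empty)
after full input: {}  (accept=7 not in)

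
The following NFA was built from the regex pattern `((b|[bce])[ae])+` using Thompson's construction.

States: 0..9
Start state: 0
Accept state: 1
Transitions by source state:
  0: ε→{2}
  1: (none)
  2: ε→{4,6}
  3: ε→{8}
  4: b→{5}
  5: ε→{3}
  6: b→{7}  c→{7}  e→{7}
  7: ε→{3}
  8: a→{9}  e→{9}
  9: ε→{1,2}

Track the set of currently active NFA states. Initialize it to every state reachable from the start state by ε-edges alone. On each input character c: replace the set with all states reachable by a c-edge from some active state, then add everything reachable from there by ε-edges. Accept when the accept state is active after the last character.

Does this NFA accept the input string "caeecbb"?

initial (ε-close {0}): {0,2,4,6}
'c' @ 1: {3,7,8}
'a' @ 2: {1,2,4,6,9}  ✓accept
'e' @ 3: {3,7,8}
'e' @ 4: {1,2,4,6,9}  ✓accept
'c' @ 5: {3,7,8}
'b' @ 6: {}  — no active states
rest 'b' ignored (set empty)
after full input: {}  (accept=1 not in)

Answer: REJECT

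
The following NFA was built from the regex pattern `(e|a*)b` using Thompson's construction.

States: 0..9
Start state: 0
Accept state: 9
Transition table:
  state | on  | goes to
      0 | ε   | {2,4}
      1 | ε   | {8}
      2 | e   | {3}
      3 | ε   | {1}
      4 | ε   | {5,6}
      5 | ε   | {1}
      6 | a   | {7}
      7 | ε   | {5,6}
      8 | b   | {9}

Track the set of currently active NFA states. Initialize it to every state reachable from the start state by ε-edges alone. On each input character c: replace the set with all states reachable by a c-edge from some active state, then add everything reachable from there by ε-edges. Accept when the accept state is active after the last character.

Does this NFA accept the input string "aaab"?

start: ε-closure({0}) = {0,1,2,4,5,6,8}
'a' @ 1: {1,5,6,7,8}
'a' @ 2: {1,5,6,7,8}
'a' @ 3: {1,5,6,7,8}
'b' @ 4: {9}  [accepting]
after full input: {9}  (accept=9 in)

Answer: ACCEPT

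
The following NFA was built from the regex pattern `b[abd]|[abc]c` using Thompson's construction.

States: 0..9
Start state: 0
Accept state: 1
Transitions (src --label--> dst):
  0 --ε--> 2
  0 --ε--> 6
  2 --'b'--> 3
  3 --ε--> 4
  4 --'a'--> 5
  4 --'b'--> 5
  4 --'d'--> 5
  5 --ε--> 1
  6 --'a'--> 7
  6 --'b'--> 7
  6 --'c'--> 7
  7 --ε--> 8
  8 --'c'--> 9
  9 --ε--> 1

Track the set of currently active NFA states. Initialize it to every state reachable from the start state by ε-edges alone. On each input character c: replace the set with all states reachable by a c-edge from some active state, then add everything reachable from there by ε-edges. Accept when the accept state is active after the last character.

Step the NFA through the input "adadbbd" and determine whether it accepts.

Answer: REJECT

Steps:
initial (ε-close {0}): {0,2,6}
'a' @ 1: {7,8}
'd' @ 2: {}  — state set empty
rest 'adbbd' ignored (set empty)
final: {}; accept 1 not in set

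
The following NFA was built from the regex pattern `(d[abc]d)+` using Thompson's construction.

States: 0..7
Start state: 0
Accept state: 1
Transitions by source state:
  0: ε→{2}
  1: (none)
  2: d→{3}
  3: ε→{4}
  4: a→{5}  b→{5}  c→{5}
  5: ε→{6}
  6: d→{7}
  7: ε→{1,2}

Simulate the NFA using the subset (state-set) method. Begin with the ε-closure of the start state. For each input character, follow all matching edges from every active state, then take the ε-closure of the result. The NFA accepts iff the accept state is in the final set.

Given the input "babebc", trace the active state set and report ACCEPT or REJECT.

start: ε-closure({0}) = {0,2}
'b' @ 1: {}  — dead — no transitions
rest 'abebc' ignored (set empty)
end set {} — state 1 not in

Answer: REJECT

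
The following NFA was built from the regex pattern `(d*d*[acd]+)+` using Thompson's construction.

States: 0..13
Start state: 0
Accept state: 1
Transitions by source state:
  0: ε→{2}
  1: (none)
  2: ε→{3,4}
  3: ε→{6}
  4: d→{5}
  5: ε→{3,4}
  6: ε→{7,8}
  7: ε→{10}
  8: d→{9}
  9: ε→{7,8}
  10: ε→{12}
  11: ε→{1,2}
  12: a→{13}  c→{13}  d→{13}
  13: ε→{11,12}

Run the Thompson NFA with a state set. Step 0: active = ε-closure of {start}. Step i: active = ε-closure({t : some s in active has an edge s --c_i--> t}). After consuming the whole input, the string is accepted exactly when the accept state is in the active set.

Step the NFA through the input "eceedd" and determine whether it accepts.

Answer: REJECT

Steps:
S₀ = ε-closure({0}) = {0,2,3,4,6,7,8,10,12}
'e' @ 1: {}  — state set empty
rest 'ceedd' ignored (set empty)
after full input: {}  (accept=1 not in)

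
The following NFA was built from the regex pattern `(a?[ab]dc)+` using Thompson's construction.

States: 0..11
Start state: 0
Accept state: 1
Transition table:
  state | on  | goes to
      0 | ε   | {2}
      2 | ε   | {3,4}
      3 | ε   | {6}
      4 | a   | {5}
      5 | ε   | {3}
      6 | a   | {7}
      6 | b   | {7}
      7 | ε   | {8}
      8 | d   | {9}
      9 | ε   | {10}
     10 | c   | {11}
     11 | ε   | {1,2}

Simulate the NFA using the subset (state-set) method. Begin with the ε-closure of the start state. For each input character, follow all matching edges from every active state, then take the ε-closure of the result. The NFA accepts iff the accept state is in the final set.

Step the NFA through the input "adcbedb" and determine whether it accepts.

S₀ = ε-closure({0}) = {0,2,3,4,6}
'a' @ 1: {3,5,6,7,8}
'd' @ 2: {9,10}
'c' @ 3: {1,2,3,4,6,11}  (accept∈set)
'b' @ 4: {7,8}
'e' @ 5: {}  — state set empty
rest 'db' ignored (set empty)
final: {}; accept 1 not in set

Answer: REJECT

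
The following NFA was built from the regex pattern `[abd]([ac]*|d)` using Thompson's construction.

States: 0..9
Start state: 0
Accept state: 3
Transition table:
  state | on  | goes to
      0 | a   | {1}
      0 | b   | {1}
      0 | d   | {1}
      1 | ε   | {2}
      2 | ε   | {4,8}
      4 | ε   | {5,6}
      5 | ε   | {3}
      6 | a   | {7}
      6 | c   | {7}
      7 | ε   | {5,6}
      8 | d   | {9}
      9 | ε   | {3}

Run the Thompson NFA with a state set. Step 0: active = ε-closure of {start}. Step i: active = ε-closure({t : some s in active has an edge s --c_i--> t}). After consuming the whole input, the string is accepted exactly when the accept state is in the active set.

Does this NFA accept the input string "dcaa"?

initial (ε-close {0}): {0}
'd' @ 1: {1,2,3,4,5,6,8}  ✓accept
'c' @ 2: {3,5,6,7}  ✓accept
'a' @ 3: {3,5,6,7}  ✓accept
'a' @ 4: {3,5,6,7}  ✓accept
after full input: {3,5,6,7}  (accept=3 in)

Answer: ACCEPT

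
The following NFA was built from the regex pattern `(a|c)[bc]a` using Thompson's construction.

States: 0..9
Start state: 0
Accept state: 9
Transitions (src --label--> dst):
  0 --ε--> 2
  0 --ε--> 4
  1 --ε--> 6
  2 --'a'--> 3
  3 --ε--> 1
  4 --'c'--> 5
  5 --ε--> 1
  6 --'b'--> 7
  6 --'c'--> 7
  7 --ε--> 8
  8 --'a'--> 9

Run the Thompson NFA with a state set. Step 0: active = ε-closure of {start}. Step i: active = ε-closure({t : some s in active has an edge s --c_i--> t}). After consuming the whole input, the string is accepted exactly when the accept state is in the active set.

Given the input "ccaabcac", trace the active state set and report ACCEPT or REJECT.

Answer: REJECT

Trace:
S₀ = ε-closure({0}) = {0,2,4}
'c' @ 1: {1,5,6}
'c' @ 2: {7,8}
'a' @ 3: {9}  [accepting]
'a' @ 4: {}  — state set empty
rest 'bcac' ignored (set empty)
end set {} — state 9 not in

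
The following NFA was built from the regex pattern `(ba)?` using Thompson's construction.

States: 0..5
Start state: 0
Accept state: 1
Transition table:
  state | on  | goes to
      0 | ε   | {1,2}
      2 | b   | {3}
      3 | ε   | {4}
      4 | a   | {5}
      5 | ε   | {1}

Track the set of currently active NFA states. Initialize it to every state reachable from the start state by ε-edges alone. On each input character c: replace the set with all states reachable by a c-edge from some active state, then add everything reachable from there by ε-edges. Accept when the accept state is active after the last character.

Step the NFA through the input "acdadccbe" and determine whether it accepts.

initial (ε-close {0}): {0,1,2}
'a' @ 1: {}  — state set empty
rest 'cdadccbe' ignored (set empty)
end set {} — state 1 not in

Answer: REJECT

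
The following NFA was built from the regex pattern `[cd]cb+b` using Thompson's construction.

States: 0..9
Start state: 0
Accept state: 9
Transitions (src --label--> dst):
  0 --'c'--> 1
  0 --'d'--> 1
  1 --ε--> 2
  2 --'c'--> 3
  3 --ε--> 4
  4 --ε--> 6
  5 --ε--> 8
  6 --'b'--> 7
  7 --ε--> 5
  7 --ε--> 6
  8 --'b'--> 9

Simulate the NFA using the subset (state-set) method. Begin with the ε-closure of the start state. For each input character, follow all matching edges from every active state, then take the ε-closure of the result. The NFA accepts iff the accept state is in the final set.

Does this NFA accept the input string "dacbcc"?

S₀ = ε-closure({0}) = {0}
'd' @ 1: {1,2}
'a' @ 2: {}  — no active states
rest 'cbcc' ignored (set empty)
end set {} — state 9 not in

Answer: REJECT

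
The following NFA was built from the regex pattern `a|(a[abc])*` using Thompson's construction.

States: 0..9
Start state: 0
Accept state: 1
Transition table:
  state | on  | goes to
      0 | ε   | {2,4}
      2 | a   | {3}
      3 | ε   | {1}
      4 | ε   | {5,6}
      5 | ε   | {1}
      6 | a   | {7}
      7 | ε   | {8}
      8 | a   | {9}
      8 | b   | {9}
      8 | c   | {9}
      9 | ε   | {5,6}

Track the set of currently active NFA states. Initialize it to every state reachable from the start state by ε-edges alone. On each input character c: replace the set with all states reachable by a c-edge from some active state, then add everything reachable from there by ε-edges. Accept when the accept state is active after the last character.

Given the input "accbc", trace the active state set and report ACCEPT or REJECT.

Answer: REJECT

Steps:
S₀ = ε-closure({0}) = {0,1,2,4,5,6}
'a' @ 1: {1,3,7,8}  ✓accept
'c' @ 2: {1,5,6,9}  ✓accept
'c' @ 3: {}  — state set empty
rest 'bc' ignored (set empty)
end set {} — state 1 not in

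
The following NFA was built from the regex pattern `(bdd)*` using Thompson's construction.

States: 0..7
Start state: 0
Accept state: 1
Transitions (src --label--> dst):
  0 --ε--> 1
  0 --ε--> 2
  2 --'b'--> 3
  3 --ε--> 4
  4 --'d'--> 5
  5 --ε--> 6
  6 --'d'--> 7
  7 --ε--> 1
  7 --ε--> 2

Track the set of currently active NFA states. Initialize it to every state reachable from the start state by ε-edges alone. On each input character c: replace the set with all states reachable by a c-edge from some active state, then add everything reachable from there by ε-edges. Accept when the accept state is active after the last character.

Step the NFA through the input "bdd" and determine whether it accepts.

initial (ε-close {0}): {0,1,2}
'b' @ 1: {3,4}
'd' @ 2: {5,6}
'd' @ 3: {1,2,7}  ✓accept
end set {1,2,7} — state 1 in

Answer: ACCEPT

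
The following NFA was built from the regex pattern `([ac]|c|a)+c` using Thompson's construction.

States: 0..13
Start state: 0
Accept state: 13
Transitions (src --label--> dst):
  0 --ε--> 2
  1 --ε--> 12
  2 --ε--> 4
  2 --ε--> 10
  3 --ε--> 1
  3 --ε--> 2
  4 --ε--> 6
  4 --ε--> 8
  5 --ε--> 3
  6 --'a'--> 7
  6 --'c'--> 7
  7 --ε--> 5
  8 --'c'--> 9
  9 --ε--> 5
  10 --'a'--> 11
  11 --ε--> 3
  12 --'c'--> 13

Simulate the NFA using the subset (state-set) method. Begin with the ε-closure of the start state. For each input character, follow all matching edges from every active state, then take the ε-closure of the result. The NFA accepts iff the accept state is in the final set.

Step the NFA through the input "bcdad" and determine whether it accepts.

Answer: REJECT

Steps:
start: ε-closure({0}) = {0,2,4,6,8,10}
'b' @ 1: {}  — state set empty
rest 'cdad' ignored (set empty)
final: {}; accept 13 not in set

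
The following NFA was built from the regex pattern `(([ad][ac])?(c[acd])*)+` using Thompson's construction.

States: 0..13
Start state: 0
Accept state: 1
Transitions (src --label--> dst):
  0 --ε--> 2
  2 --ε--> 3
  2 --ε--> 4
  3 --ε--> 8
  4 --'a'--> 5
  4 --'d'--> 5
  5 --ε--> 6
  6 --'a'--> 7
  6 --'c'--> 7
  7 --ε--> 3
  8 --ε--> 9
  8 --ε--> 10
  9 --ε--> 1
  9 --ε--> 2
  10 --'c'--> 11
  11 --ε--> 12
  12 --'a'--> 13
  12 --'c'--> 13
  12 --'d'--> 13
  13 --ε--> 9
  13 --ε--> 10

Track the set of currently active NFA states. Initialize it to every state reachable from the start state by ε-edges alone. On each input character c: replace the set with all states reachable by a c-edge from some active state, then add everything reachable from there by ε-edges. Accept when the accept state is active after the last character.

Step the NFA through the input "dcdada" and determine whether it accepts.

initial (ε-close {0}): {0,1,2,3,4,8,9,10}
'd' @ 1: {5,6}
'c' @ 2: {1,2,3,4,7,8,9,10}  (accept∈set)
'd' @ 3: {5,6}
'a' @ 4: {1,2,3,4,7,8,9,10}  (accept∈set)
'd' @ 5: {5,6}
'a' @ 6: {1,2,3,4,7,8,9,10}  (accept∈set)
after full input: {1,2,3,4,7,8,9,10}  (accept=1 in)

Answer: ACCEPT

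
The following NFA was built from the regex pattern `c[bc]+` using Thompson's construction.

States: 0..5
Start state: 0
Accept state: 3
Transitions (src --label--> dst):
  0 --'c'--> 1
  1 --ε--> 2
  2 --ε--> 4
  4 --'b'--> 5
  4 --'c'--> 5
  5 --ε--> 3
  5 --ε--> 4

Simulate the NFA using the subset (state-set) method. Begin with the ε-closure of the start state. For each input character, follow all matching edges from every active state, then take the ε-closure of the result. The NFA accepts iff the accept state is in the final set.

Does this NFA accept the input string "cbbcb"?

Answer: ACCEPT

Derivation:
initial (ε-close {0}): {0}
'c' @ 1: {1,2,4}
'b' @ 2: {3,4,5}  ✓accept
'b' @ 3: {3,4,5}  ✓accept
'c' @ 4: {3,4,5}  ✓accept
'b' @ 5: {3,4,5}  ✓accept
end set {3,4,5} — state 3 in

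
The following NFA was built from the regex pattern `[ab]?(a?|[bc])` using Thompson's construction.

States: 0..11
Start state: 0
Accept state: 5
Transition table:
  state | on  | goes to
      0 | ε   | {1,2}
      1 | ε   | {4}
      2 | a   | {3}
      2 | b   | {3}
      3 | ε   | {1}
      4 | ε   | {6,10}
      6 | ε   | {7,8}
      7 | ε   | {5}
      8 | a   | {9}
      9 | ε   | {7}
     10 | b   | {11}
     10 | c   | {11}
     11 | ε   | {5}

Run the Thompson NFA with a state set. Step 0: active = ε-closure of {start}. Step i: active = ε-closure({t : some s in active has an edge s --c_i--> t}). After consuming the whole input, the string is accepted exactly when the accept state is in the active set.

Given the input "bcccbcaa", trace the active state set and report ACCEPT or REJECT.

start: ε-closure({0}) = {0,1,2,4,5,6,7,8,10}
'b' @ 1: {1,3,4,5,6,7,8,10,11}  [accepting]
'c' @ 2: {5,11}  [accepting]
'c' @ 3: {}  — state set empty
rest 'cbcaa' ignored (set empty)
final: {}; accept 5 not in set

Answer: REJECT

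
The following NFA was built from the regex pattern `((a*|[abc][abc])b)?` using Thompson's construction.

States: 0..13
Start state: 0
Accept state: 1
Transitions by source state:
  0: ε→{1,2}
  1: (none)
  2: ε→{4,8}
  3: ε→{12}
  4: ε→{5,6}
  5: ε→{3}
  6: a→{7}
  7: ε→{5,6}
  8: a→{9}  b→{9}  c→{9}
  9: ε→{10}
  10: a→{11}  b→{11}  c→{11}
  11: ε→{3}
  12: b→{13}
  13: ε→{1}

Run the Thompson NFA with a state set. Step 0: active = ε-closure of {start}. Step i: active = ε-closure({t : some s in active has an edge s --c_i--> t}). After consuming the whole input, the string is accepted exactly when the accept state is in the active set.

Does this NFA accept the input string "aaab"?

start: ε-closure({0}) = {0,1,2,3,4,5,6,8,12}
'a' @ 1: {3,5,6,7,9,10,12}
'a' @ 2: {3,5,6,7,11,12}
'a' @ 3: {3,5,6,7,12}
'b' @ 4: {1,13}  (accept∈set)
end set {1,13} — state 1 in

Answer: ACCEPT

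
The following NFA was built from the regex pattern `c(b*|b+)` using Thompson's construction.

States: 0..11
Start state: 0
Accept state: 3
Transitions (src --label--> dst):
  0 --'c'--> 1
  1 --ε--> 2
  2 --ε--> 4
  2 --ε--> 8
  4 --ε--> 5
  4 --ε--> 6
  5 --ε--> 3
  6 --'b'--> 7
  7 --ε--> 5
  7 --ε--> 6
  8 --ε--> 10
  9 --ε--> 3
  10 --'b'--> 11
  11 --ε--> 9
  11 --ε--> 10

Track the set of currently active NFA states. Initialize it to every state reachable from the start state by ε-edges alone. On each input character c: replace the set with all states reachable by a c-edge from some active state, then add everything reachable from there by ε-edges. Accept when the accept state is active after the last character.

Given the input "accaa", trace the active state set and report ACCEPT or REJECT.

Answer: REJECT

Derivation:
initial (ε-close {0}): {0}
'a' @ 1: {}  — state set empty
rest 'ccaa' ignored (set empty)
final: {}; accept 3 not in set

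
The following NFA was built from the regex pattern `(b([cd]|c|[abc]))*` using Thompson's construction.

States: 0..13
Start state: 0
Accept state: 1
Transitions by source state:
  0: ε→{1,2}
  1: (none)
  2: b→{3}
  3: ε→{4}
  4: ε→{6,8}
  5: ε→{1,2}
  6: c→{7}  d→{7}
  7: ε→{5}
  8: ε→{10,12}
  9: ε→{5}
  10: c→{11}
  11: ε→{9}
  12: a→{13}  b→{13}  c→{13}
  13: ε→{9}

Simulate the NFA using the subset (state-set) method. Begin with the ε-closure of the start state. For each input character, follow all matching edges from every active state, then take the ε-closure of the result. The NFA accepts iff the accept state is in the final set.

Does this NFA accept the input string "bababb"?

Answer: ACCEPT

Trace:
initial (ε-close {0}): {0,1,2}
'b' @ 1: {3,4,6,8,10,12}
'a' @ 2: {1,2,5,9,13}  [accepting]
'b' @ 3: {3,4,6,8,10,12}
'a' @ 4: {1,2,5,9,13}  [accepting]
'b' @ 5: {3,4,6,8,10,12}
'b' @ 6: {1,2,5,9,13}  [accepting]
after full input: {1,2,5,9,13}  (accept=1 in)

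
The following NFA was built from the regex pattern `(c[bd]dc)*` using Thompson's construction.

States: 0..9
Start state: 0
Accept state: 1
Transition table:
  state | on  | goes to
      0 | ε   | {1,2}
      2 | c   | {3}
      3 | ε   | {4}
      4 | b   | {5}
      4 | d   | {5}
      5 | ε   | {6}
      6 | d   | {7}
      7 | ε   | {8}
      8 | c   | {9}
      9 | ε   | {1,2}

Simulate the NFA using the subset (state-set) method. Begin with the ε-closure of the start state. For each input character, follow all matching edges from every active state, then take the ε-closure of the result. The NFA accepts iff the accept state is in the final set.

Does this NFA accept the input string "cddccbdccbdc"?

Answer: ACCEPT

Steps:
initial (ε-close {0}): {0,1,2}
'c' @ 1: {3,4}
'd' @ 2: {5,6}
'd' @ 3: {7,8}
'c' @ 4: {1,2,9}  [accepting]
'c' @ 5: {3,4}
'b' @ 6: {5,6}
'd' @ 7: {7,8}
'c' @ 8: {1,2,9}  [accepting]
'c' @ 9: {3,4}
'b' @ 10: {5,6}
'd' @ 11: {7,8}
'c' @ 12: {1,2,9}  [accepting]
after full input: {1,2,9}  (accept=1 in)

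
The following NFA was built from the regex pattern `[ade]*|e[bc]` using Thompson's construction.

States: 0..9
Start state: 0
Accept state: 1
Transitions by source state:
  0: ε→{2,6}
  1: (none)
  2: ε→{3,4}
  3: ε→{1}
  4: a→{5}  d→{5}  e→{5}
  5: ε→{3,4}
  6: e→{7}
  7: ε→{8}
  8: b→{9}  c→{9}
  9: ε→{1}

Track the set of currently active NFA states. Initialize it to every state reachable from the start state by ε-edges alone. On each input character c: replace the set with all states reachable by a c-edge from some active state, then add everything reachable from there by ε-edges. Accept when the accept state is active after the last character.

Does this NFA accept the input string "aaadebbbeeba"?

initial (ε-close {0}): {0,1,2,3,4,6}
'a' @ 1: {1,3,4,5}  ✓accept
'a' @ 2: {1,3,4,5}  ✓accept
'a' @ 3: {1,3,4,5}  ✓accept
'd' @ 4: {1,3,4,5}  ✓accept
'e' @ 5: {1,3,4,5}  ✓accept
'b' @ 6: {}  — dead — no transitions
rest 'bbeeba' ignored (set empty)
after full input: {}  (accept=1 not in)

Answer: REJECT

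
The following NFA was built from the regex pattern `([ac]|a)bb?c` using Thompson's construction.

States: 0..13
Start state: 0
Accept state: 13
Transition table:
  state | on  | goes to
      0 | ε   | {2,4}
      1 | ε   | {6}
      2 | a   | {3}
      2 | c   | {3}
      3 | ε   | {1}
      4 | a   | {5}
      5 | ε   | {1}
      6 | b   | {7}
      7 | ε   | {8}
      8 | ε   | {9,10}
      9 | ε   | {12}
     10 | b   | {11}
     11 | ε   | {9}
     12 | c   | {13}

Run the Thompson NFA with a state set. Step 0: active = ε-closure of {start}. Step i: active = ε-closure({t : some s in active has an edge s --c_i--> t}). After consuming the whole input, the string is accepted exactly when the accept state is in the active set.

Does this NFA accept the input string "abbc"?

initial (ε-close {0}): {0,2,4}
'a' @ 1: {1,3,5,6}
'b' @ 2: {7,8,9,10,12}
'b' @ 3: {9,11,12}
'c' @ 4: {13}  ✓accept
final: {13}; accept 13 in set

Answer: ACCEPT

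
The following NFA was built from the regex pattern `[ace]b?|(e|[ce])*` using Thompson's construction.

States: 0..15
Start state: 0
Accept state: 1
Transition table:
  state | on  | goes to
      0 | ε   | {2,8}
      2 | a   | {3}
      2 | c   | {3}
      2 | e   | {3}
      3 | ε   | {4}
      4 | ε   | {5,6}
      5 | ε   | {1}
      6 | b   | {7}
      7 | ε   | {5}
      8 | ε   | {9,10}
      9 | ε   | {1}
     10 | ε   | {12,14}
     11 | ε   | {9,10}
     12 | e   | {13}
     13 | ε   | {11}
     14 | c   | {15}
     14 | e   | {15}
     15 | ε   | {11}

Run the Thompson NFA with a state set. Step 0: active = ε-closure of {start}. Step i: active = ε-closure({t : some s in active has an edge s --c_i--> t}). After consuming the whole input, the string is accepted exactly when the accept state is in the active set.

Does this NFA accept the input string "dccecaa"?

Answer: REJECT

Trace:
S₀ = ε-closure({0}) = {0,1,2,8,9,10,12,14}
'd' @ 1: {}  — no active states
rest 'ccecaa' ignored (set empty)
end set {} — state 1 not in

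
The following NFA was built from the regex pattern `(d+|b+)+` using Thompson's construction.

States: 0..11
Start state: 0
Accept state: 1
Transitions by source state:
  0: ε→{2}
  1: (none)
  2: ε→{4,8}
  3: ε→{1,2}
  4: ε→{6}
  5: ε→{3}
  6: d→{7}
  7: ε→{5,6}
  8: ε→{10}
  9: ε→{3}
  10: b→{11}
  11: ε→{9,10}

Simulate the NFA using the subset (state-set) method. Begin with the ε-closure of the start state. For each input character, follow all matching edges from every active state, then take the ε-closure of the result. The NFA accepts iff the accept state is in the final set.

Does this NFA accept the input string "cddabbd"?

start: ε-closure({0}) = {0,2,4,6,8,10}
'c' @ 1: {}  — no active states
rest 'ddabbd' ignored (set empty)
final: {}; accept 1 not in set

Answer: REJECT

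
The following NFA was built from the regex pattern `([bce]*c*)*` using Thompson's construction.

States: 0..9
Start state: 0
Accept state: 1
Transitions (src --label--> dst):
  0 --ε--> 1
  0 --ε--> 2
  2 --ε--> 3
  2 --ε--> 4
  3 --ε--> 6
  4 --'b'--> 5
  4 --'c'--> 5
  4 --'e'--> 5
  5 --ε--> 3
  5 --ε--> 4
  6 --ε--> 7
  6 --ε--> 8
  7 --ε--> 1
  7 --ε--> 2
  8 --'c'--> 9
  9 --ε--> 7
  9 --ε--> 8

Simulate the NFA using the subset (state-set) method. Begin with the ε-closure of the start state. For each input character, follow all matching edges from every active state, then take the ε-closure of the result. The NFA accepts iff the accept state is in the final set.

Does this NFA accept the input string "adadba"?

S₀ = ε-closure({0}) = {0,1,2,3,4,6,7,8}
'a' @ 1: {}  — state set empty
rest 'dadba' ignored (set empty)
after full input: {}  (accept=1 not in)

Answer: REJECT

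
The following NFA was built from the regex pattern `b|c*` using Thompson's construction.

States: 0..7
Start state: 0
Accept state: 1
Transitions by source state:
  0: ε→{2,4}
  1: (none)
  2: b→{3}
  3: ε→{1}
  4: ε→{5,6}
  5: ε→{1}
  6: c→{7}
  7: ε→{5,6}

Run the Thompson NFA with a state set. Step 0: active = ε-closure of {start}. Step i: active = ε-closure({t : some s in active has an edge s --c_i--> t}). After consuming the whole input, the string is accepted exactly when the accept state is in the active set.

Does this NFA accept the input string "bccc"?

Answer: REJECT

Trace:
start: ε-closure({0}) = {0,1,2,4,5,6}
'b' @ 1: {1,3}  (accept∈set)
'c' @ 2: {}  — no active states
rest 'cc' ignored (set empty)
end set {} — state 1 not in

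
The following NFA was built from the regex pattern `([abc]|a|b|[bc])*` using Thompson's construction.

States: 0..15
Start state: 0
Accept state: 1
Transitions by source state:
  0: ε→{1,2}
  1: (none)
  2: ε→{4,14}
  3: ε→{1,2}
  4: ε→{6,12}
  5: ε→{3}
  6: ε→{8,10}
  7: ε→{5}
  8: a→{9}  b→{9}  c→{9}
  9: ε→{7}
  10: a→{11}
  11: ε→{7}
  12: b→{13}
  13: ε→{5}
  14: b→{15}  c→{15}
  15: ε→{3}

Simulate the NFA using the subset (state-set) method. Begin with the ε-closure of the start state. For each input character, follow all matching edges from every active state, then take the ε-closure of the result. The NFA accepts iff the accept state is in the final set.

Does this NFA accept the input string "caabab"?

Answer: ACCEPT

Derivation:
initial (ε-close {0}): {0,1,2,4,6,8,10,12,14}
'c' @ 1: {1,2,3,4,5,6,7,8,9,10,12,14,15}  ✓accept
'a' @ 2: {1,2,3,4,5,6,7,8,9,10,11,12,14}  ✓accept
'a' @ 3: {1,2,3,4,5,6,7,8,9,10,11,12,14}  ✓accept
'b' @ 4: {1,2,3,4,5,6,7,8,9,10,12,13,14,15}  ✓accept
'a' @ 5: {1,2,3,4,5,6,7,8,9,10,11,12,14}  ✓accept
'b' @ 6: {1,2,3,4,5,6,7,8,9,10,12,13,14,15}  ✓accept
after full input: {1,2,3,4,5,6,7,8,9,10,12,13,14,15}  (accept=1 in)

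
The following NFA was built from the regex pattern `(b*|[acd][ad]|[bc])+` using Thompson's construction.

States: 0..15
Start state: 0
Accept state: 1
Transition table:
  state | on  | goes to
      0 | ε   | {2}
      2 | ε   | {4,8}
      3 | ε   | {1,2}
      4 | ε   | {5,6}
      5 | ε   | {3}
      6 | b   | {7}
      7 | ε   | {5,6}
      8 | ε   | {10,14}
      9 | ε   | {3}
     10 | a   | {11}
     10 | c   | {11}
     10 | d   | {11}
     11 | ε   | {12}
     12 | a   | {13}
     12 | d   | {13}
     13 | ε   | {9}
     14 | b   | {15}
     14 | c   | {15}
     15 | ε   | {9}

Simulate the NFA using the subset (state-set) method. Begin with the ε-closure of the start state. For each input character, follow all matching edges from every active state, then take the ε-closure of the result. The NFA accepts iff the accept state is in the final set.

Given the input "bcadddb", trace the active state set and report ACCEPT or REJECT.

Answer: ACCEPT

Steps:
start: ε-closure({0}) = {0,1,2,3,4,5,6,8,10,14}
'b' @ 1: {1,2,3,4,5,6,7,8,9,10,14,15}  (accept∈set)
'c' @ 2: {1,2,3,4,5,6,8,9,10,11,12,14,15}  (accept∈set)
'a' @ 3: {1,2,3,4,5,6,8,9,10,11,12,13,14}  (accept∈set)
'd' @ 4: {1,2,3,4,5,6,8,9,10,11,12,13,14}  (accept∈set)
'd' @ 5: {1,2,3,4,5,6,8,9,10,11,12,13,14}  (accept∈set)
'd' @ 6: {1,2,3,4,5,6,8,9,10,11,12,13,14}  (accept∈set)
'b' @ 7: {1,2,3,4,5,6,7,8,9,10,14,15}  (accept∈set)
end set {1,2,3,4,5,6,7,8,9,10,14,15} — state 1 in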